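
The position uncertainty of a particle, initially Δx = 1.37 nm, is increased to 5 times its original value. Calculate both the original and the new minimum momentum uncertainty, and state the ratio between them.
Original Δp_min = 3.849 × 10^-26 kg·m/s; new Δp'_min = 7.698 × 10^-27 kg·m/s; ratio Δp'_min/Δp_min = 1/5.

From the uncertainty principle ΔxΔp ≥ ℏ/2, the minimum momentum uncertainty is Δp_min = ℏ/(2Δx).

Original (Δx = 1.37 nm = 1.370e-09 m):
Δp_min = (1.055e-34 J·s)/(2 × 1.370e-09 m) = 3.849e-26 kg·m/s

When Δx → 5Δx:
Δp'_min = ℏ/(2 × 5Δx) = (1/5) × ℏ/(2Δx) = (1/5) × Δp_min
Δp'_min = 1/5 × 3.849e-26 kg·m/s = 7.698e-27 kg·m/s

Since Δp_min ∝ 1/Δx, when Δx is increased to 5 times its original value, Δp_min decreases to 1/5 of its original value.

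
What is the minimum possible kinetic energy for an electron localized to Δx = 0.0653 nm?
2.234 eV

Localizing a particle requires giving it sufficient momentum uncertainty:

1. From uncertainty principle: Δp ≥ ℏ/(2Δx)
   Δp_min = (1.055e-34 J·s) / (2 × 6.530e-11 m)
   Δp_min = 8.075e-25 kg·m/s

2. This momentum uncertainty corresponds to kinetic energy:
   KE ≈ (Δp)²/(2m) = (8.075e-25)²/(2 × 9.109e-31 kg)
   KE = 3.579e-19 J = 2.234 eV

Tighter localization requires more energy.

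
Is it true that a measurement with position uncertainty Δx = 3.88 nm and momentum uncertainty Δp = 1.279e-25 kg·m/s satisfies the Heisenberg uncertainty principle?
Yes, it satisfies the uncertainty principle.

Calculate the product ΔxΔp:
ΔxΔp = (3.880e-09 m) × (1.279e-25 kg·m/s)
ΔxΔp = 4.963e-34 J·s

Compare to the minimum allowed value ℏ/2:
ℏ/2 = 5.273e-35 J·s

Since ΔxΔp = 4.963e-34 J·s ≥ 5.273e-35 J·s = ℏ/2,
the measurement satisfies the uncertainty principle.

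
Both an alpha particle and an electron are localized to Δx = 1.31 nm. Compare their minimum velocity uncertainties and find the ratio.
The electron has the larger minimum velocity uncertainty, by a ratio of 7294.3.

For both particles, Δp_min = ℏ/(2Δx) = 4.025e-26 kg·m/s (same for both).

The velocity uncertainty is Δv = Δp/m:
- alpha particle: Δv = 4.025e-26 / 6.645e-27 = 6.058e+00 m/s = 6.058 m/s
- electron: Δv = 4.025e-26 / 9.109e-31 = 4.419e+04 m/s = 44.186 km/s

Ratio: 4.419e+04 / 6.058e+00 = 7294.3

The lighter particle has larger velocity uncertainty because Δv ∝ 1/m.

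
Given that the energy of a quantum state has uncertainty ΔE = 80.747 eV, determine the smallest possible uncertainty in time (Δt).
4.076 as

Using the energy-time uncertainty principle:
ΔEΔt ≥ ℏ/2

The minimum uncertainty in time is:
Δt_min = ℏ/(2ΔE)
Δt_min = (1.055e-34 J·s) / (2 × 1.294e-17 J)
Δt_min = 4.076e-18 s = 4.076 as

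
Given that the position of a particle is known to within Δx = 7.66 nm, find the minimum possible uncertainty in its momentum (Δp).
6.884 × 10^-27 kg·m/s

Using the Heisenberg uncertainty principle:
ΔxΔp ≥ ℏ/2

The minimum uncertainty in momentum is:
Δp_min = ℏ/(2Δx)
Δp_min = (1.055e-34 J·s) / (2 × 7.660e-09 m)
Δp_min = 6.884e-27 kg·m/s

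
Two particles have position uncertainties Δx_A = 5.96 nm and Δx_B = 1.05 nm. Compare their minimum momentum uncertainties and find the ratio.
Particle B has the larger minimum momentum uncertainty, by a factor of 5.68.

For each particle, the minimum momentum uncertainty is Δp_min = ℏ/(2Δx):

Particle A: Δp_A = ℏ/(2×5.960e-09 m) = 8.847e-27 kg·m/s
Particle B: Δp_B = ℏ/(2×1.050e-09 m) = 5.022e-26 kg·m/s

Ratio: Δp_B/Δp_A = 5.68

Since Δp_min ∝ 1/Δx, the particle with smaller position uncertainty (B) has larger momentum uncertainty.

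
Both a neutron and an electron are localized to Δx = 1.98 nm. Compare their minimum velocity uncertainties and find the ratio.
The electron has the larger minimum velocity uncertainty, by a ratio of 1838.7.

For both particles, Δp_min = ℏ/(2Δx) = 2.663e-26 kg·m/s (same for both).

The velocity uncertainty is Δv = Δp/m:
- neutron: Δv = 2.663e-26 / 1.675e-27 = 1.590e+01 m/s = 15.900 m/s
- electron: Δv = 2.663e-26 / 9.109e-31 = 2.923e+04 m/s = 29.234 km/s

Ratio: 2.923e+04 / 1.590e+01 = 1838.7

The lighter particle has larger velocity uncertainty because Δv ∝ 1/m.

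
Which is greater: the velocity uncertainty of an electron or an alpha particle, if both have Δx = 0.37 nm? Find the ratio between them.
The electron has the larger minimum velocity uncertainty, by a ratio of 7294.3.

For both particles, Δp_min = ℏ/(2Δx) = 1.425e-25 kg·m/s (same for both).

The velocity uncertainty is Δv = Δp/m:
- electron: Δv = 1.425e-25 / 9.109e-31 = 1.564e+05 m/s = 156.443 km/s
- alpha particle: Δv = 1.425e-25 / 6.645e-27 = 2.145e+01 m/s = 21.447 m/s

Ratio: 1.564e+05 / 2.145e+01 = 7294.3

The lighter particle has larger velocity uncertainty because Δv ∝ 1/m.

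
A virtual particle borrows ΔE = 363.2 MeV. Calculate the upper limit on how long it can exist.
9.061 × 10^-25 s

Using the energy-time uncertainty principle:
ΔEΔt ≥ ℏ/2

For a virtual particle borrowing energy ΔE, the maximum lifetime is:
Δt_max = ℏ/(2ΔE)

Converting energy:
ΔE = 363.2 MeV = 5.819e-11 J

Δt_max = (1.055e-34 J·s) / (2 × 5.819e-11 J)
Δt_max = 9.061e-25 s = 9.061 × 10^-25 s

Virtual particles with higher borrowed energy exist for shorter times.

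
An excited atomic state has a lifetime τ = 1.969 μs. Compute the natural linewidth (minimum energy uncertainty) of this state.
167.144 peV

Using the energy-time uncertainty principle:
ΔEΔt ≥ ℏ/2

The lifetime τ represents the time uncertainty Δt.
The natural linewidth (minimum energy uncertainty) is:

ΔE = ℏ/(2τ)
ΔE = (1.055e-34 J·s) / (2 × 1.969e-06 s)
ΔE = 2.678e-29 J = 167.144 peV

This natural linewidth limits the precision of spectroscopic measurements.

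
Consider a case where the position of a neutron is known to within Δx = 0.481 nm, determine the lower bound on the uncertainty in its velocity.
65.449 m/s

Using the Heisenberg uncertainty principle and Δp = mΔv:
ΔxΔp ≥ ℏ/2
Δx(mΔv) ≥ ℏ/2

The minimum uncertainty in velocity is:
Δv_min = ℏ/(2mΔx)
Δv_min = (1.055e-34 J·s) / (2 × 1.675e-27 kg × 4.810e-10 m)
Δv_min = 6.545e+01 m/s = 65.449 m/s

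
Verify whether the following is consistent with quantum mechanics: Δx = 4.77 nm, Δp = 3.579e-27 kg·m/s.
No, it violates the uncertainty principle (impossible measurement).

Calculate the product ΔxΔp:
ΔxΔp = (4.770e-09 m) × (3.579e-27 kg·m/s)
ΔxΔp = 1.707e-35 J·s

Compare to the minimum allowed value ℏ/2:
ℏ/2 = 5.273e-35 J·s

Since ΔxΔp = 1.707e-35 J·s < 5.273e-35 J·s = ℏ/2,
the measurement violates the uncertainty principle.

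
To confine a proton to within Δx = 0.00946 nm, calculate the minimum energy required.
57.966 meV

Localizing a particle requires giving it sufficient momentum uncertainty:

1. From uncertainty principle: Δp ≥ ℏ/(2Δx)
   Δp_min = (1.055e-34 J·s) / (2 × 9.460e-12 m)
   Δp_min = 5.574e-24 kg·m/s

2. This momentum uncertainty corresponds to kinetic energy:
   KE ≈ (Δp)²/(2m) = (5.574e-24)²/(2 × 1.673e-27 kg)
   KE = 9.287e-21 J = 57.966 meV

Tighter localization requires more energy.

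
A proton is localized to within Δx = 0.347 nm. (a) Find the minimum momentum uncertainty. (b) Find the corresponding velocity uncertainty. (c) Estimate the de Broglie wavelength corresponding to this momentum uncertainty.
(a) Δp_min = 1.520 × 10^-25 kg·m/s
(b) Δv_min = 90.849 m/s
(c) λ_dB = 4.361 nm

Step-by-step:

(a) From the uncertainty principle:
Δp_min = ℏ/(2Δx) = (1.055e-34 J·s)/(2 × 3.470e-10 m) = 1.520e-25 kg·m/s

(b) The velocity uncertainty:
Δv = Δp/m = (1.520e-25 kg·m/s)/(1.673e-27 kg) = 9.085e+01 m/s = 90.849 m/s

(c) The de Broglie wavelength for this momentum:
λ = h/p = (6.626e-34 J·s)/(1.520e-25 kg·m/s) = 4.361e-09 m = 4.361 nm

Note: The de Broglie wavelength is comparable to the localization size, as expected from wave-particle duality.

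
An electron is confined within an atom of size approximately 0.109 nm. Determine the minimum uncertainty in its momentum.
4.837 × 10^-25 kg·m/s

Using the Heisenberg uncertainty principle:
ΔxΔp ≥ ℏ/2

With Δx ≈ L = 1.090e-10 m (the confinement size):
Δp_min = ℏ/(2Δx)
Δp_min = (1.055e-34 J·s) / (2 × 1.090e-10 m)
Δp_min = 4.837e-25 kg·m/s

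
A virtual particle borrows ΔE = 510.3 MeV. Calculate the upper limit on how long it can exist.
6.449 × 10^-25 s

Using the energy-time uncertainty principle:
ΔEΔt ≥ ℏ/2

For a virtual particle borrowing energy ΔE, the maximum lifetime is:
Δt_max = ℏ/(2ΔE)

Converting energy:
ΔE = 510.3 MeV = 8.176e-11 J

Δt_max = (1.055e-34 J·s) / (2 × 8.176e-11 J)
Δt_max = 6.449e-25 s = 6.449 × 10^-25 s

Virtual particles with higher borrowed energy exist for shorter times.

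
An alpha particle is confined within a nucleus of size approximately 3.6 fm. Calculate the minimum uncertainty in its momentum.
1.465 × 10^-20 kg·m/s

Using the Heisenberg uncertainty principle:
ΔxΔp ≥ ℏ/2

With Δx ≈ L = 3.600e-15 m (the confinement size):
Δp_min = ℏ/(2Δx)
Δp_min = (1.055e-34 J·s) / (2 × 3.600e-15 m)
Δp_min = 1.465e-20 kg·m/s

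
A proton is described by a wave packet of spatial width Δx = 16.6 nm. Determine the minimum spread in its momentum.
3.176 × 10^-27 kg·m/s

For a wave packet, the spatial width Δx and momentum spread Δp are related by the uncertainty principle:
ΔxΔp ≥ ℏ/2

The minimum momentum spread is:
Δp_min = ℏ/(2Δx)
Δp_min = (1.055e-34 J·s) / (2 × 1.660e-08 m)
Δp_min = 3.176e-27 kg·m/s

A wave packet cannot have both a well-defined position and well-defined momentum.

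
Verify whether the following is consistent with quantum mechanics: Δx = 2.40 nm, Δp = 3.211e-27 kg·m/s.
No, it violates the uncertainty principle (impossible measurement).

Calculate the product ΔxΔp:
ΔxΔp = (2.400e-09 m) × (3.211e-27 kg·m/s)
ΔxΔp = 7.706e-36 J·s

Compare to the minimum allowed value ℏ/2:
ℏ/2 = 5.273e-35 J·s

Since ΔxΔp = 7.706e-36 J·s < 5.273e-35 J·s = ℏ/2,
the measurement violates the uncertainty principle.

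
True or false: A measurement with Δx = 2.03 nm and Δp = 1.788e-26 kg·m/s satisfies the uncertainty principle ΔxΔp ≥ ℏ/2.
No, it violates the uncertainty principle (impossible measurement).

Calculate the product ΔxΔp:
ΔxΔp = (2.030e-09 m) × (1.788e-26 kg·m/s)
ΔxΔp = 3.630e-35 J·s

Compare to the minimum allowed value ℏ/2:
ℏ/2 = 5.273e-35 J·s

Since ΔxΔp = 3.630e-35 J·s < 5.273e-35 J·s = ℏ/2,
the measurement violates the uncertainty principle.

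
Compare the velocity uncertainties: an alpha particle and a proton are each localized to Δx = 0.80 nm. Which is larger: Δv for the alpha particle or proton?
The proton has the larger minimum velocity uncertainty, by a ratio of 4.0.

For both particles, Δp_min = ℏ/(2Δx) = 6.591e-26 kg·m/s (same for both).

The velocity uncertainty is Δv = Δp/m:
- alpha particle: Δv = 6.591e-26 / 6.645e-27 = 9.919e+00 m/s = 9.919 m/s
- proton: Δv = 6.591e-26 / 1.673e-27 = 3.941e+01 m/s = 39.406 m/s

Ratio: 3.941e+01 / 9.919e+00 = 4.0

The lighter particle has larger velocity uncertainty because Δv ∝ 1/m.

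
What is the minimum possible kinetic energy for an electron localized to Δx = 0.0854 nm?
1.306 eV

Localizing a particle requires giving it sufficient momentum uncertainty:

1. From uncertainty principle: Δp ≥ ℏ/(2Δx)
   Δp_min = (1.055e-34 J·s) / (2 × 8.540e-11 m)
   Δp_min = 6.174e-25 kg·m/s

2. This momentum uncertainty corresponds to kinetic energy:
   KE ≈ (Δp)²/(2m) = (6.174e-25)²/(2 × 9.109e-31 kg)
   KE = 2.092e-19 J = 1.306 eV

Tighter localization requires more energy.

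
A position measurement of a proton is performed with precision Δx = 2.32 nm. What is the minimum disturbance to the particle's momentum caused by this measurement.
2.273 × 10^-26 kg·m/s

The uncertainty principle implies that measuring position disturbs momentum:
ΔxΔp ≥ ℏ/2

When we measure position with precision Δx, we necessarily introduce a momentum uncertainty:
Δp ≥ ℏ/(2Δx)
Δp_min = (1.055e-34 J·s) / (2 × 2.320e-09 m)
Δp_min = 2.273e-26 kg·m/s

The more precisely we measure position, the greater the momentum disturbance.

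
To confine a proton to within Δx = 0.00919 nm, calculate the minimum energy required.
61.422 meV

Localizing a particle requires giving it sufficient momentum uncertainty:

1. From uncertainty principle: Δp ≥ ℏ/(2Δx)
   Δp_min = (1.055e-34 J·s) / (2 × 9.190e-12 m)
   Δp_min = 5.738e-24 kg·m/s

2. This momentum uncertainty corresponds to kinetic energy:
   KE ≈ (Δp)²/(2m) = (5.738e-24)²/(2 × 1.673e-27 kg)
   KE = 9.841e-21 J = 61.422 meV

Tighter localization requires more energy.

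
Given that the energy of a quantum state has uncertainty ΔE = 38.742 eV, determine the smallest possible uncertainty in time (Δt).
8.495 as

Using the energy-time uncertainty principle:
ΔEΔt ≥ ℏ/2

The minimum uncertainty in time is:
Δt_min = ℏ/(2ΔE)
Δt_min = (1.055e-34 J·s) / (2 × 6.207e-18 J)
Δt_min = 8.495e-18 s = 8.495 as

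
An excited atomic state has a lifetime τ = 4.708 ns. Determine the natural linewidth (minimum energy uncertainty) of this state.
69.904 neV

Using the energy-time uncertainty principle:
ΔEΔt ≥ ℏ/2

The lifetime τ represents the time uncertainty Δt.
The natural linewidth (minimum energy uncertainty) is:

ΔE = ℏ/(2τ)
ΔE = (1.055e-34 J·s) / (2 × 4.708e-09 s)
ΔE = 1.120e-26 J = 69.904 neV

This natural linewidth limits the precision of spectroscopic measurements.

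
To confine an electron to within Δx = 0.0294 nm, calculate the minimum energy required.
11.020 eV

Localizing a particle requires giving it sufficient momentum uncertainty:

1. From uncertainty principle: Δp ≥ ℏ/(2Δx)
   Δp_min = (1.055e-34 J·s) / (2 × 2.940e-11 m)
   Δp_min = 1.793e-24 kg·m/s

2. This momentum uncertainty corresponds to kinetic energy:
   KE ≈ (Δp)²/(2m) = (1.793e-24)²/(2 × 9.109e-31 kg)
   KE = 1.766e-18 J = 11.020 eV

Tighter localization requires more energy.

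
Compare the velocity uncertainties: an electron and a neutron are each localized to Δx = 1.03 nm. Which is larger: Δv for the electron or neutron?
The electron has the larger minimum velocity uncertainty, by a ratio of 1838.7.

For both particles, Δp_min = ℏ/(2Δx) = 5.119e-26 kg·m/s (same for both).

The velocity uncertainty is Δv = Δp/m:
- electron: Δv = 5.119e-26 / 9.109e-31 = 5.620e+04 m/s = 56.198 km/s
- neutron: Δv = 5.119e-26 / 1.675e-27 = 3.056e+01 m/s = 30.564 m/s

Ratio: 5.620e+04 / 3.056e+01 = 1838.7

The lighter particle has larger velocity uncertainty because Δv ∝ 1/m.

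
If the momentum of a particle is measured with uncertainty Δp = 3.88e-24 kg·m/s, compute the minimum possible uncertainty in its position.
13.590 pm

Using the Heisenberg uncertainty principle:
ΔxΔp ≥ ℏ/2

The minimum uncertainty in position is:
Δx_min = ℏ/(2Δp)
Δx_min = (1.055e-34 J·s) / (2 × 3.880e-24 kg·m/s)
Δx_min = 1.359e-11 m = 13.590 pm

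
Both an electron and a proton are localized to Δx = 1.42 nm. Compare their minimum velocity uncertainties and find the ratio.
The electron has the larger minimum velocity uncertainty, by a ratio of 1836.2.

For both particles, Δp_min = ℏ/(2Δx) = 3.713e-26 kg·m/s (same for both).

The velocity uncertainty is Δv = Δp/m:
- electron: Δv = 3.713e-26 / 9.109e-31 = 4.076e+04 m/s = 40.763 km/s
- proton: Δv = 3.713e-26 / 1.673e-27 = 2.220e+01 m/s = 22.200 m/s

Ratio: 4.076e+04 / 2.220e+01 = 1836.2

The lighter particle has larger velocity uncertainty because Δv ∝ 1/m.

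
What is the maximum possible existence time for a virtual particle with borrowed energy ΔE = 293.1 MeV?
1.123 ys

Using the energy-time uncertainty principle:
ΔEΔt ≥ ℏ/2

For a virtual particle borrowing energy ΔE, the maximum lifetime is:
Δt_max = ℏ/(2ΔE)

Converting energy:
ΔE = 293.1 MeV = 4.696e-11 J

Δt_max = (1.055e-34 J·s) / (2 × 4.696e-11 J)
Δt_max = 1.123e-24 s = 1.123 ys

Virtual particles with higher borrowed energy exist for shorter times.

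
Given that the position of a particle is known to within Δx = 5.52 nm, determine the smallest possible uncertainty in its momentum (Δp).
9.552 × 10^-27 kg·m/s

Using the Heisenberg uncertainty principle:
ΔxΔp ≥ ℏ/2

The minimum uncertainty in momentum is:
Δp_min = ℏ/(2Δx)
Δp_min = (1.055e-34 J·s) / (2 × 5.520e-09 m)
Δp_min = 9.552e-27 kg·m/s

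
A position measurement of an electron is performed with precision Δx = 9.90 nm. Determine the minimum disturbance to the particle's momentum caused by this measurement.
5.326 × 10^-27 kg·m/s

The uncertainty principle implies that measuring position disturbs momentum:
ΔxΔp ≥ ℏ/2

When we measure position with precision Δx, we necessarily introduce a momentum uncertainty:
Δp ≥ ℏ/(2Δx)
Δp_min = (1.055e-34 J·s) / (2 × 9.900e-09 m)
Δp_min = 5.326e-27 kg·m/s

The more precisely we measure position, the greater the momentum disturbance.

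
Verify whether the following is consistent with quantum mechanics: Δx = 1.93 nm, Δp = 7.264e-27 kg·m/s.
No, it violates the uncertainty principle (impossible measurement).

Calculate the product ΔxΔp:
ΔxΔp = (1.930e-09 m) × (7.264e-27 kg·m/s)
ΔxΔp = 1.402e-35 J·s

Compare to the minimum allowed value ℏ/2:
ℏ/2 = 5.273e-35 J·s

Since ΔxΔp = 1.402e-35 J·s < 5.273e-35 J·s = ℏ/2,
the measurement violates the uncertainty principle.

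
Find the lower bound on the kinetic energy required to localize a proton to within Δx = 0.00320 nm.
506.587 meV

Localizing a particle requires giving it sufficient momentum uncertainty:

1. From uncertainty principle: Δp ≥ ℏ/(2Δx)
   Δp_min = (1.055e-34 J·s) / (2 × 3.200e-12 m)
   Δp_min = 1.648e-23 kg·m/s

2. This momentum uncertainty corresponds to kinetic energy:
   KE ≈ (Δp)²/(2m) = (1.648e-23)²/(2 × 1.673e-27 kg)
   KE = 8.116e-20 J = 506.587 meV

Tighter localization requires more energy.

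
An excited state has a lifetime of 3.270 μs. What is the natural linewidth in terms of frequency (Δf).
24.336 kHz

Using the energy-time uncertainty principle and E = hf:
ΔEΔt ≥ ℏ/2
hΔf·Δt ≥ ℏ/2

The minimum frequency uncertainty is:
Δf = ℏ/(2hτ) = 1/(4πτ)
Δf = 1/(4π × 3.270e-06 s)
Δf = 2.434e+04 Hz = 24.336 kHz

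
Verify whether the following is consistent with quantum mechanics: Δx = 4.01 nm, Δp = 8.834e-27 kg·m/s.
No, it violates the uncertainty principle (impossible measurement).

Calculate the product ΔxΔp:
ΔxΔp = (4.010e-09 m) × (8.834e-27 kg·m/s)
ΔxΔp = 3.542e-35 J·s

Compare to the minimum allowed value ℏ/2:
ℏ/2 = 5.273e-35 J·s

Since ΔxΔp = 3.542e-35 J·s < 5.273e-35 J·s = ℏ/2,
the measurement violates the uncertainty principle.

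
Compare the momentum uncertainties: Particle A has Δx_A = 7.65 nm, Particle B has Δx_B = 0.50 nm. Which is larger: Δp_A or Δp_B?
Particle B has the larger minimum momentum uncertainty, by a factor of 15.30.

For each particle, the minimum momentum uncertainty is Δp_min = ℏ/(2Δx):

Particle A: Δp_A = ℏ/(2×7.650e-09 m) = 6.893e-27 kg·m/s
Particle B: Δp_B = ℏ/(2×5.000e-10 m) = 1.055e-25 kg·m/s

Ratio: Δp_B/Δp_A = 15.30

Since Δp_min ∝ 1/Δx, the particle with smaller position uncertainty (B) has larger momentum uncertainty.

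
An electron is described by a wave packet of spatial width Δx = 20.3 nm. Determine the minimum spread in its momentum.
2.597 × 10^-27 kg·m/s

For a wave packet, the spatial width Δx and momentum spread Δp are related by the uncertainty principle:
ΔxΔp ≥ ℏ/2

The minimum momentum spread is:
Δp_min = ℏ/(2Δx)
Δp_min = (1.055e-34 J·s) / (2 × 2.030e-08 m)
Δp_min = 2.597e-27 kg·m/s

A wave packet cannot have both a well-defined position and well-defined momentum.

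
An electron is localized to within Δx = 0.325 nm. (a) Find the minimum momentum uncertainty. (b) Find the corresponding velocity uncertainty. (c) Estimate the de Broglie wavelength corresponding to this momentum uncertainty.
(a) Δp_min = 1.622 × 10^-25 kg·m/s
(b) Δv_min = 178.104 km/s
(c) λ_dB = 4.084 nm

Step-by-step:

(a) From the uncertainty principle:
Δp_min = ℏ/(2Δx) = (1.055e-34 J·s)/(2 × 3.250e-10 m) = 1.622e-25 kg·m/s

(b) The velocity uncertainty:
Δv = Δp/m = (1.622e-25 kg·m/s)/(9.109e-31 kg) = 1.781e+05 m/s = 178.104 km/s

(c) The de Broglie wavelength for this momentum:
λ = h/p = (6.626e-34 J·s)/(1.622e-25 kg·m/s) = 4.084e-09 m = 4.084 nm

Note: The de Broglie wavelength is comparable to the localization size, as expected from wave-particle duality.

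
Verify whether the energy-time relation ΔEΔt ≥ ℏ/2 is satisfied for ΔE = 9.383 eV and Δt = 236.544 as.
Yes, it satisfies the uncertainty relation.

Calculate the product ΔEΔt:
ΔE = 9.383 eV = 1.503e-18 J
ΔEΔt = (1.503e-18 J) × (2.365e-16 s)
ΔEΔt = 3.556e-34 J·s

Compare to the minimum allowed value ℏ/2:
ℏ/2 = 5.273e-35 J·s

Since ΔEΔt = 3.556e-34 J·s ≥ 5.273e-35 J·s = ℏ/2,
this satisfies the uncertainty relation.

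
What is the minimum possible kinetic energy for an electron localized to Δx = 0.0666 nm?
2.147 eV

Localizing a particle requires giving it sufficient momentum uncertainty:

1. From uncertainty principle: Δp ≥ ℏ/(2Δx)
   Δp_min = (1.055e-34 J·s) / (2 × 6.660e-11 m)
   Δp_min = 7.917e-25 kg·m/s

2. This momentum uncertainty corresponds to kinetic energy:
   KE ≈ (Δp)²/(2m) = (7.917e-25)²/(2 × 9.109e-31 kg)
   KE = 3.441e-19 J = 2.147 eV

Tighter localization requires more energy.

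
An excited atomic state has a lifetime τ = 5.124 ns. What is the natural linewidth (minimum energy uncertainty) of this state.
64.228 neV

Using the energy-time uncertainty principle:
ΔEΔt ≥ ℏ/2

The lifetime τ represents the time uncertainty Δt.
The natural linewidth (minimum energy uncertainty) is:

ΔE = ℏ/(2τ)
ΔE = (1.055e-34 J·s) / (2 × 5.124e-09 s)
ΔE = 1.029e-26 J = 64.228 neV

This natural linewidth limits the precision of spectroscopic measurements.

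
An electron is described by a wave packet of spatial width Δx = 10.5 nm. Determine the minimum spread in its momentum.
5.022 × 10^-27 kg·m/s

For a wave packet, the spatial width Δx and momentum spread Δp are related by the uncertainty principle:
ΔxΔp ≥ ℏ/2

The minimum momentum spread is:
Δp_min = ℏ/(2Δx)
Δp_min = (1.055e-34 J·s) / (2 × 1.050e-08 m)
Δp_min = 5.022e-27 kg·m/s

A wave packet cannot have both a well-defined position and well-defined momentum.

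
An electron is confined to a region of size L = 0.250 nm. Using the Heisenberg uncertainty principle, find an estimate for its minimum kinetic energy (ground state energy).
152.399 meV

Using the uncertainty principle to estimate ground state energy:

1. The position uncertainty is approximately the confinement size:
   Δx ≈ L = 2.500e-10 m

2. From ΔxΔp ≥ ℏ/2, the minimum momentum uncertainty is:
   Δp ≈ ℏ/(2L) = 2.109e-25 kg·m/s

3. The kinetic energy is approximately:
   KE ≈ (Δp)²/(2m) = (2.109e-25)²/(2 × 9.109e-31 kg)
   KE ≈ 2.442e-20 J = 152.399 meV

This is an order-of-magnitude estimate of the ground state energy.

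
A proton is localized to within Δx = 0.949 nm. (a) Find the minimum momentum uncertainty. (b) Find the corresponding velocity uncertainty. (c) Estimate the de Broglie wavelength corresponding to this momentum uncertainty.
(a) Δp_min = 5.556 × 10^-26 kg·m/s
(b) Δv_min = 33.219 m/s
(c) λ_dB = 11.925 nm

Step-by-step:

(a) From the uncertainty principle:
Δp_min = ℏ/(2Δx) = (1.055e-34 J·s)/(2 × 9.490e-10 m) = 5.556e-26 kg·m/s

(b) The velocity uncertainty:
Δv = Δp/m = (5.556e-26 kg·m/s)/(1.673e-27 kg) = 3.322e+01 m/s = 33.219 m/s

(c) The de Broglie wavelength for this momentum:
λ = h/p = (6.626e-34 J·s)/(5.556e-26 kg·m/s) = 1.193e-08 m = 11.925 nm

Note: The de Broglie wavelength is comparable to the localization size, as expected from wave-particle duality.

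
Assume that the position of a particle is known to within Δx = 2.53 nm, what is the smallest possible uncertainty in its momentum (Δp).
2.084 × 10^-26 kg·m/s

Using the Heisenberg uncertainty principle:
ΔxΔp ≥ ℏ/2

The minimum uncertainty in momentum is:
Δp_min = ℏ/(2Δx)
Δp_min = (1.055e-34 J·s) / (2 × 2.530e-09 m)
Δp_min = 2.084e-26 kg·m/s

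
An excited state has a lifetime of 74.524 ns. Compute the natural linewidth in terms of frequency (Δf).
1.068 MHz

Using the energy-time uncertainty principle and E = hf:
ΔEΔt ≥ ℏ/2
hΔf·Δt ≥ ℏ/2

The minimum frequency uncertainty is:
Δf = ℏ/(2hτ) = 1/(4πτ)
Δf = 1/(4π × 7.452e-08 s)
Δf = 1.068e+06 Hz = 1.068 MHz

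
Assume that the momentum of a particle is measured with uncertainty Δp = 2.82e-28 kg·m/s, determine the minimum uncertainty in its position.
186.981 nm

Using the Heisenberg uncertainty principle:
ΔxΔp ≥ ℏ/2

The minimum uncertainty in position is:
Δx_min = ℏ/(2Δp)
Δx_min = (1.055e-34 J·s) / (2 × 2.820e-28 kg·m/s)
Δx_min = 1.870e-07 m = 186.981 nm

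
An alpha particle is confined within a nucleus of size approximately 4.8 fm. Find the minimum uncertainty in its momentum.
1.099 × 10^-20 kg·m/s

Using the Heisenberg uncertainty principle:
ΔxΔp ≥ ℏ/2

With Δx ≈ L = 4.800e-15 m (the confinement size):
Δp_min = ℏ/(2Δx)
Δp_min = (1.055e-34 J·s) / (2 × 4.800e-15 m)
Δp_min = 1.099e-20 kg·m/s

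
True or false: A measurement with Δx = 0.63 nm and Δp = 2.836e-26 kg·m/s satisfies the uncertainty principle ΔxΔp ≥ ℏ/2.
No, it violates the uncertainty principle (impossible measurement).

Calculate the product ΔxΔp:
ΔxΔp = (6.300e-10 m) × (2.836e-26 kg·m/s)
ΔxΔp = 1.787e-35 J·s

Compare to the minimum allowed value ℏ/2:
ℏ/2 = 5.273e-35 J·s

Since ΔxΔp = 1.787e-35 J·s < 5.273e-35 J·s = ℏ/2,
the measurement violates the uncertainty principle.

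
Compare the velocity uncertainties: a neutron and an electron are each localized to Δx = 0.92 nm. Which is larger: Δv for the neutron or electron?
The electron has the larger minimum velocity uncertainty, by a ratio of 1838.7.

For both particles, Δp_min = ℏ/(2Δx) = 5.731e-26 kg·m/s (same for both).

The velocity uncertainty is Δv = Δp/m:
- neutron: Δv = 5.731e-26 / 1.675e-27 = 3.422e+01 m/s = 34.219 m/s
- electron: Δv = 5.731e-26 / 9.109e-31 = 6.292e+04 m/s = 62.917 km/s

Ratio: 6.292e+04 / 3.422e+01 = 1838.7

The lighter particle has larger velocity uncertainty because Δv ∝ 1/m.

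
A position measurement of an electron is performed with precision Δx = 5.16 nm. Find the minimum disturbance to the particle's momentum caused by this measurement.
1.022 × 10^-26 kg·m/s

The uncertainty principle implies that measuring position disturbs momentum:
ΔxΔp ≥ ℏ/2

When we measure position with precision Δx, we necessarily introduce a momentum uncertainty:
Δp ≥ ℏ/(2Δx)
Δp_min = (1.055e-34 J·s) / (2 × 5.160e-09 m)
Δp_min = 1.022e-26 kg·m/s

The more precisely we measure position, the greater the momentum disturbance.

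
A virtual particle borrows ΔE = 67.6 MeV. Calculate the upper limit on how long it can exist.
4.868 ys

Using the energy-time uncertainty principle:
ΔEΔt ≥ ℏ/2

For a virtual particle borrowing energy ΔE, the maximum lifetime is:
Δt_max = ℏ/(2ΔE)

Converting energy:
ΔE = 67.6 MeV = 1.083e-11 J

Δt_max = (1.055e-34 J·s) / (2 × 1.083e-11 J)
Δt_max = 4.868e-24 s = 4.868 ys

Virtual particles with higher borrowed energy exist for shorter times.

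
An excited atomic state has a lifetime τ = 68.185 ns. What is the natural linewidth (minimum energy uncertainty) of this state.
4.827 neV

Using the energy-time uncertainty principle:
ΔEΔt ≥ ℏ/2

The lifetime τ represents the time uncertainty Δt.
The natural linewidth (minimum energy uncertainty) is:

ΔE = ℏ/(2τ)
ΔE = (1.055e-34 J·s) / (2 × 6.818e-08 s)
ΔE = 7.733e-28 J = 4.827 neV

This natural linewidth limits the precision of spectroscopic measurements.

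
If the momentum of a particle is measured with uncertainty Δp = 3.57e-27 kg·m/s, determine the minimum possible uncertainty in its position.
14.770 nm

Using the Heisenberg uncertainty principle:
ΔxΔp ≥ ℏ/2

The minimum uncertainty in position is:
Δx_min = ℏ/(2Δp)
Δx_min = (1.055e-34 J·s) / (2 × 3.570e-27 kg·m/s)
Δx_min = 1.477e-08 m = 14.770 nm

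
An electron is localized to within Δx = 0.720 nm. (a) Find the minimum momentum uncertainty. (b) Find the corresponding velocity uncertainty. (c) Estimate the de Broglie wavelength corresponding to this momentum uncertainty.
(a) Δp_min = 7.323 × 10^-26 kg·m/s
(b) Δv_min = 80.394 km/s
(c) λ_dB = 9.048 nm

Step-by-step:

(a) From the uncertainty principle:
Δp_min = ℏ/(2Δx) = (1.055e-34 J·s)/(2 × 7.200e-10 m) = 7.323e-26 kg·m/s

(b) The velocity uncertainty:
Δv = Δp/m = (7.323e-26 kg·m/s)/(9.109e-31 kg) = 8.039e+04 m/s = 80.394 km/s

(c) The de Broglie wavelength for this momentum:
λ = h/p = (6.626e-34 J·s)/(7.323e-26 kg·m/s) = 9.048e-09 m = 9.048 nm

Note: The de Broglie wavelength is comparable to the localization size, as expected from wave-particle duality.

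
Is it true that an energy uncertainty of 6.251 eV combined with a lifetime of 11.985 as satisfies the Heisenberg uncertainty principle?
No, it violates the uncertainty relation.

Calculate the product ΔEΔt:
ΔE = 6.251 eV = 1.002e-18 J
ΔEΔt = (1.002e-18 J) × (1.198e-17 s)
ΔEΔt = 1.200e-35 J·s

Compare to the minimum allowed value ℏ/2:
ℏ/2 = 5.273e-35 J·s

Since ΔEΔt = 1.200e-35 J·s < 5.273e-35 J·s = ℏ/2,
this violates the uncertainty relation.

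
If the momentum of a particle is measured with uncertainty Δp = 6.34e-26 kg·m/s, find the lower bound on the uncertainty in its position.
831.681 pm

Using the Heisenberg uncertainty principle:
ΔxΔp ≥ ℏ/2

The minimum uncertainty in position is:
Δx_min = ℏ/(2Δp)
Δx_min = (1.055e-34 J·s) / (2 × 6.340e-26 kg·m/s)
Δx_min = 8.317e-10 m = 831.681 pm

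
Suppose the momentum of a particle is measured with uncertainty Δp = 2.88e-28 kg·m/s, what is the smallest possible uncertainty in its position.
183.085 nm

Using the Heisenberg uncertainty principle:
ΔxΔp ≥ ℏ/2

The minimum uncertainty in position is:
Δx_min = ℏ/(2Δp)
Δx_min = (1.055e-34 J·s) / (2 × 2.880e-28 kg·m/s)
Δx_min = 1.831e-07 m = 183.085 nm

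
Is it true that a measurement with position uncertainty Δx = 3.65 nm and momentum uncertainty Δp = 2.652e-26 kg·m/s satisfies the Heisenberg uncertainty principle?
Yes, it satisfies the uncertainty principle.

Calculate the product ΔxΔp:
ΔxΔp = (3.650e-09 m) × (2.652e-26 kg·m/s)
ΔxΔp = 9.680e-35 J·s

Compare to the minimum allowed value ℏ/2:
ℏ/2 = 5.273e-35 J·s

Since ΔxΔp = 9.680e-35 J·s ≥ 5.273e-35 J·s = ℏ/2,
the measurement satisfies the uncertainty principle.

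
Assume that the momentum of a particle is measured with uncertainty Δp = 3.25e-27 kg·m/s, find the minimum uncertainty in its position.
16.224 nm

Using the Heisenberg uncertainty principle:
ΔxΔp ≥ ℏ/2

The minimum uncertainty in position is:
Δx_min = ℏ/(2Δp)
Δx_min = (1.055e-34 J·s) / (2 × 3.250e-27 kg·m/s)
Δx_min = 1.622e-08 m = 16.224 nm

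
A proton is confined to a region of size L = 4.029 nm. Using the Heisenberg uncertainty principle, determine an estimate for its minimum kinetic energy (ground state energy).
319.565 neV

Using the uncertainty principle to estimate ground state energy:

1. The position uncertainty is approximately the confinement size:
   Δx ≈ L = 4.029e-09 m

2. From ΔxΔp ≥ ℏ/2, the minimum momentum uncertainty is:
   Δp ≈ ℏ/(2L) = 1.309e-26 kg·m/s

3. The kinetic energy is approximately:
   KE ≈ (Δp)²/(2m) = (1.309e-26)²/(2 × 1.673e-27 kg)
   KE ≈ 5.120e-26 J = 319.565 neV

This is an order-of-magnitude estimate of the ground state energy.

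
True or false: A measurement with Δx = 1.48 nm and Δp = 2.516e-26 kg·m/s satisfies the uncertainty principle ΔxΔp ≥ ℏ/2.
No, it violates the uncertainty principle (impossible measurement).

Calculate the product ΔxΔp:
ΔxΔp = (1.480e-09 m) × (2.516e-26 kg·m/s)
ΔxΔp = 3.724e-35 J·s

Compare to the minimum allowed value ℏ/2:
ℏ/2 = 5.273e-35 J·s

Since ΔxΔp = 3.724e-35 J·s < 5.273e-35 J·s = ℏ/2,
the measurement violates the uncertainty principle.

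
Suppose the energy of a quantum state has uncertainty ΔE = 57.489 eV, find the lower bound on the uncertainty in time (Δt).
5.725 as

Using the energy-time uncertainty principle:
ΔEΔt ≥ ℏ/2

The minimum uncertainty in time is:
Δt_min = ℏ/(2ΔE)
Δt_min = (1.055e-34 J·s) / (2 × 9.211e-18 J)
Δt_min = 5.725e-18 s = 5.725 as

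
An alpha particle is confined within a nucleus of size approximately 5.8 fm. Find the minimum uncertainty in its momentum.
9.091 × 10^-21 kg·m/s

Using the Heisenberg uncertainty principle:
ΔxΔp ≥ ℏ/2

With Δx ≈ L = 5.800e-15 m (the confinement size):
Δp_min = ℏ/(2Δx)
Δp_min = (1.055e-34 J·s) / (2 × 5.800e-15 m)
Δp_min = 9.091e-21 kg·m/s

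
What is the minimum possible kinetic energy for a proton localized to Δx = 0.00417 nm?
298.320 meV

Localizing a particle requires giving it sufficient momentum uncertainty:

1. From uncertainty principle: Δp ≥ ℏ/(2Δx)
   Δp_min = (1.055e-34 J·s) / (2 × 4.170e-12 m)
   Δp_min = 1.264e-23 kg·m/s

2. This momentum uncertainty corresponds to kinetic energy:
   KE ≈ (Δp)²/(2m) = (1.264e-23)²/(2 × 1.673e-27 kg)
   KE = 4.780e-20 J = 298.320 meV

Tighter localization requires more energy.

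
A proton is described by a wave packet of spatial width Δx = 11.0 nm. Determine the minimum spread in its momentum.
4.794 × 10^-27 kg·m/s

For a wave packet, the spatial width Δx and momentum spread Δp are related by the uncertainty principle:
ΔxΔp ≥ ℏ/2

The minimum momentum spread is:
Δp_min = ℏ/(2Δx)
Δp_min = (1.055e-34 J·s) / (2 × 1.100e-08 m)
Δp_min = 4.794e-27 kg·m/s

A wave packet cannot have both a well-defined position and well-defined momentum.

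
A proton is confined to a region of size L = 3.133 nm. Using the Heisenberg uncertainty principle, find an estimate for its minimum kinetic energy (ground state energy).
528.486 neV

Using the uncertainty principle to estimate ground state energy:

1. The position uncertainty is approximately the confinement size:
   Δx ≈ L = 3.133e-09 m

2. From ΔxΔp ≥ ℏ/2, the minimum momentum uncertainty is:
   Δp ≈ ℏ/(2L) = 1.683e-26 kg·m/s

3. The kinetic energy is approximately:
   KE ≈ (Δp)²/(2m) = (1.683e-26)²/(2 × 1.673e-27 kg)
   KE ≈ 8.467e-26 J = 528.486 neV

This is an order-of-magnitude estimate of the ground state energy.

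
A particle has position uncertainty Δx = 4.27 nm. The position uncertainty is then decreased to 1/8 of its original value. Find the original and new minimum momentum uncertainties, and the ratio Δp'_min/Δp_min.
Original Δp_min = 1.235 × 10^-26 kg·m/s; new Δp'_min = 9.879 × 10^-26 kg·m/s; ratio Δp'_min/Δp_min = 8.

From the uncertainty principle ΔxΔp ≥ ℏ/2, the minimum momentum uncertainty is Δp_min = ℏ/(2Δx).

Original (Δx = 4.27 nm = 4.270e-09 m):
Δp_min = (1.055e-34 J·s)/(2 × 4.270e-09 m) = 1.235e-26 kg·m/s

When Δx → (1/8)Δx:
Δp'_min = ℏ/(2 × (1/8)Δx) = 8 × ℏ/(2Δx) = 8 × Δp_min
Δp'_min = 8 × 1.235e-26 kg·m/s = 9.879e-26 kg·m/s

Since Δp_min ∝ 1/Δx, when Δx is decreased to 1/8 of its original value, Δp_min increases to 8 times its original value.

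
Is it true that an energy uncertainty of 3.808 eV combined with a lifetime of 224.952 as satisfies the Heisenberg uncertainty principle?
Yes, it satisfies the uncertainty relation.

Calculate the product ΔEΔt:
ΔE = 3.808 eV = 6.101e-19 J
ΔEΔt = (6.101e-19 J) × (2.250e-16 s)
ΔEΔt = 1.372e-34 J·s

Compare to the minimum allowed value ℏ/2:
ℏ/2 = 5.273e-35 J·s

Since ΔEΔt = 1.372e-34 J·s ≥ 5.273e-35 J·s = ℏ/2,
this satisfies the uncertainty relation.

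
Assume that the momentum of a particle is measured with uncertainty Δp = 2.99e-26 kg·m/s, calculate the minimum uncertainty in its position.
1.763 nm

Using the Heisenberg uncertainty principle:
ΔxΔp ≥ ℏ/2

The minimum uncertainty in position is:
Δx_min = ℏ/(2Δp)
Δx_min = (1.055e-34 J·s) / (2 × 2.990e-26 kg·m/s)
Δx_min = 1.763e-09 m = 1.763 nm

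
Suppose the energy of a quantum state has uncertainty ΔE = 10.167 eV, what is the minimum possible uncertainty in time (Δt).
32.370 as

Using the energy-time uncertainty principle:
ΔEΔt ≥ ℏ/2

The minimum uncertainty in time is:
Δt_min = ℏ/(2ΔE)
Δt_min = (1.055e-34 J·s) / (2 × 1.629e-18 J)
Δt_min = 3.237e-17 s = 32.370 as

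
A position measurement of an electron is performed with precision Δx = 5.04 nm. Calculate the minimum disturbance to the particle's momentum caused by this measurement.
1.046 × 10^-26 kg·m/s

The uncertainty principle implies that measuring position disturbs momentum:
ΔxΔp ≥ ℏ/2

When we measure position with precision Δx, we necessarily introduce a momentum uncertainty:
Δp ≥ ℏ/(2Δx)
Δp_min = (1.055e-34 J·s) / (2 × 5.040e-09 m)
Δp_min = 1.046e-26 kg·m/s

The more precisely we measure position, the greater the momentum disturbance.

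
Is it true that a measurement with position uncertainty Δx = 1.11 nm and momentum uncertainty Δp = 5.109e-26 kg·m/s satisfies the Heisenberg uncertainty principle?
Yes, it satisfies the uncertainty principle.

Calculate the product ΔxΔp:
ΔxΔp = (1.110e-09 m) × (5.109e-26 kg·m/s)
ΔxΔp = 5.671e-35 J·s

Compare to the minimum allowed value ℏ/2:
ℏ/2 = 5.273e-35 J·s

Since ΔxΔp = 5.671e-35 J·s ≥ 5.273e-35 J·s = ℏ/2,
the measurement satisfies the uncertainty principle.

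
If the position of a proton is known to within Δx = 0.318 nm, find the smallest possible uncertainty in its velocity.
99.134 m/s

Using the Heisenberg uncertainty principle and Δp = mΔv:
ΔxΔp ≥ ℏ/2
Δx(mΔv) ≥ ℏ/2

The minimum uncertainty in velocity is:
Δv_min = ℏ/(2mΔx)
Δv_min = (1.055e-34 J·s) / (2 × 1.673e-27 kg × 3.180e-10 m)
Δv_min = 9.913e+01 m/s = 99.134 m/s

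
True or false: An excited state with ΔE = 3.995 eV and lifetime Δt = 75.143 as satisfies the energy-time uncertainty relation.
No, it violates the uncertainty relation.

Calculate the product ΔEΔt:
ΔE = 3.995 eV = 6.401e-19 J
ΔEΔt = (6.401e-19 J) × (7.514e-17 s)
ΔEΔt = 4.810e-35 J·s

Compare to the minimum allowed value ℏ/2:
ℏ/2 = 5.273e-35 J·s

Since ΔEΔt = 4.810e-35 J·s < 5.273e-35 J·s = ℏ/2,
this violates the uncertainty relation.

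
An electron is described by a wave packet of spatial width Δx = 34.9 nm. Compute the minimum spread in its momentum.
1.511 × 10^-27 kg·m/s

For a wave packet, the spatial width Δx and momentum spread Δp are related by the uncertainty principle:
ΔxΔp ≥ ℏ/2

The minimum momentum spread is:
Δp_min = ℏ/(2Δx)
Δp_min = (1.055e-34 J·s) / (2 × 3.490e-08 m)
Δp_min = 1.511e-27 kg·m/s

A wave packet cannot have both a well-defined position and well-defined momentum.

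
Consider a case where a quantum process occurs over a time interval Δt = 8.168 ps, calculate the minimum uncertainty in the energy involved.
40.292 μeV

Using the energy-time uncertainty principle:
ΔEΔt ≥ ℏ/2

The minimum uncertainty in energy is:
ΔE_min = ℏ/(2Δt)
ΔE_min = (1.055e-34 J·s) / (2 × 8.168e-12 s)
ΔE_min = 6.456e-24 J = 40.292 μeV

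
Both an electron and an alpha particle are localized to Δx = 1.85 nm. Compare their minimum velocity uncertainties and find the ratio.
The electron has the larger minimum velocity uncertainty, by a ratio of 7294.3.

For both particles, Δp_min = ℏ/(2Δx) = 2.850e-26 kg·m/s (same for both).

The velocity uncertainty is Δv = Δp/m:
- electron: Δv = 2.850e-26 / 9.109e-31 = 3.129e+04 m/s = 31.289 km/s
- alpha particle: Δv = 2.850e-26 / 6.645e-27 = 4.289e+00 m/s = 4.289 m/s

Ratio: 3.129e+04 / 4.289e+00 = 7294.3

The lighter particle has larger velocity uncertainty because Δv ∝ 1/m.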